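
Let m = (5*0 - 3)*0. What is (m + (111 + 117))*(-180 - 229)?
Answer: -93252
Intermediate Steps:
m = 0 (m = (0 - 3)*0 = -3*0 = 0)
(m + (111 + 117))*(-180 - 229) = (0 + (111 + 117))*(-180 - 229) = (0 + 228)*(-409) = 228*(-409) = -93252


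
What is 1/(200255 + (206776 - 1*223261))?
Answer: 1/183770 ≈ 5.4416e-6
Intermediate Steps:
1/(200255 + (206776 - 1*223261)) = 1/(200255 + (206776 - 223261)) = 1/(200255 - 16485) = 1/183770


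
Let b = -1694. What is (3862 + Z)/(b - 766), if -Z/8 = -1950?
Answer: -9731/1230 ≈ -7.9114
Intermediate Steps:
Z = 15600 (Z = -8*(-1950) = 15600)
(3862 + Z)/(b - 766) = (3862 + 15600)/(-1694 - 766) = 19462/(-2460) = 19462*(-1/2460) = -9731/1230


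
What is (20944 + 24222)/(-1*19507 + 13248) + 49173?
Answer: 27975331/569 ≈ 49166.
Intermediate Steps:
(20944 + 24222)/(-1*19507 + 13248) + 49173 = 45166/(-19507 + 13248) + 49173 = 45166/(-6259) + 49173 = 45166*(-1/6259) + 49173 = -4106/569 + 49173 = 27975331/569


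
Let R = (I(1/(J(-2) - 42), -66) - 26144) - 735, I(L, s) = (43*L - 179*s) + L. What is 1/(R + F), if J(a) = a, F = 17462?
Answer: 1/2396 ≈ 0.00041736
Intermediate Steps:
I(L, s) = -179*s + 44*L (I(L, s) = (-179*s + 43*L) + L = -179*s + 44*L)
R = -15066 (R = ((-179*(-66) + 44/(-2 - 42)) - 26144) - 735 = ((11814 + 44/(-44)) - 26144) - 735 = ((11814 + 44*(-1/44)) - 26144) - 735 = ((11814 - 1) - 26144) - 735 = (11813 - 26144) - 735 = -14331 - 735 = -15066)
1/(R + F) = 1/(-15066 + 17462) = 1/2396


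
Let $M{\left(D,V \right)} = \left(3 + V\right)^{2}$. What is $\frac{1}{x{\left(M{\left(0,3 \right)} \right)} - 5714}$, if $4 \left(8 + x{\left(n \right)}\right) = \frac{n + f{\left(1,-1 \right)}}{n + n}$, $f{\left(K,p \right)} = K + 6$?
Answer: $- \frac{288}{1647893} \approx -0.00017477$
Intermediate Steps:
$f{\left(K,p \right)} = 6 + K$
$x{\left(n \right)} = -8 + \frac{7 + n}{8 n}$ ($x{\left(n \right)} = -8 + \frac{\left(n + \left(6 + 1\right)\right) \frac{1}{n + n}}{4} = -8 + \frac{\left(n + 7\right) \frac{1}{2 n}}{4} = -8 + \frac{\left(7 + n\right) \frac{1}{2 n}}{4} = -8 + \frac{\frac{1}{2} \frac{1}{n} \left(7 + n\right)}{4} = -8 + \frac{7 + n}{8 n}$)
$\frac{1}{x{\left(M{\left(0,3 \right)} \right)} - 5714} = \frac{1}{\frac{7 \left(1 - 9 \left(3 + 3\right)^{2}\right)}{8 \left(3 + 3\right)^{2}} - 5714} = \frac{1}{\frac{7 \left(1 - 9 \cdot 6^{2}\right)}{8 \cdot 6^{2}} - 5714} = \frac{1}{\frac{7 \left(1 - 324\right)}{8 \cdot 36} - 5714} = \frac{1}{\frac{7}{8} \cdot \frac{1}{36} \left(1 - 324\right) - 5714} = \frac{1}{\frac{7}{8} \cdot \frac{1}{36} \left(-323\right) - 5714} = \frac{1}{- \frac{2261}{288} - 5714} = \frac{1}{- \frac{1647893}{288}} = - \frac{288}{1647893}$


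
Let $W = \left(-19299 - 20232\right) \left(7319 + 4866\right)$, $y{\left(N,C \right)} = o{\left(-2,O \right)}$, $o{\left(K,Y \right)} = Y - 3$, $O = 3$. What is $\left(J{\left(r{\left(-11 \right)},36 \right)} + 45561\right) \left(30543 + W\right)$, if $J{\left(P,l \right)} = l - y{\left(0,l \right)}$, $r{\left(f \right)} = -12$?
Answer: $-21962008991124$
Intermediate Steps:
$o{\left(K,Y \right)} = -3 + Y$ ($o{\left(K,Y \right)} = Y - 3 = -3 + Y$)
$y{\left(N,C \right)} = 0$ ($y{\left(N,C \right)} = -3 + 3 = 0$)
$W = -481685235$ ($W = \left(-39531\right) 12185 = -481685235$)
$J{\left(P,l \right)} = l$ ($J{\left(P,l \right)} = l - 0 = l + 0 = l$)
$\left(J{\left(r{\left(-11 \right)},36 \right)} + 45561\right) \left(30543 + W\right) = \left(36 + 45561\right) \left(30543 - 481685235\right) = 45597 \left(-481654692\right) = -21962008991124$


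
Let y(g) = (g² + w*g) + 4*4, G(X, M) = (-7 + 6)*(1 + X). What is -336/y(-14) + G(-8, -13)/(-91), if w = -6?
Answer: -583/481 ≈ -1.2121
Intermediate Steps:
G(X, M) = -1 - X (G(X, M) = -(1 + X) = -1 - X)
y(g) = 16 + g² - 6*g (y(g) = (g² - 6*g) + 4*4 = (g² - 6*g) + 16 = 16 + g² - 6*g)
-336/y(-14) + G(-8, -13)/(-91) = -336/(16 + (-14)² - 6*(-14)) + (-1 - 1*(-8))/(-91) = -336/(16 + 196 + 84) + (-1 + 8)*(-1/91) = -336/296 + 7*(-1/91) = -336*1/296 - 1/13 = -42/37 - 1/13 = -583/481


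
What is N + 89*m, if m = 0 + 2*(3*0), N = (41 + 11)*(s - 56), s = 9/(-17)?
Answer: -49972/17 ≈ -2939.5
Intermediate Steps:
s = -9/17 (s = 9*(-1/17) = -9/17 ≈ -0.52941)
N = -49972/17 (N = (41 + 11)*(-9/17 - 56) = 52*(-961/17) = -49972/17 ≈ -2939.5)
m = 0 (m = 0 + 2*0 = 0 + 0 = 0)
N + 89*m = -49972/17 + 89*0 = -49972/17 + 0 = -49972/17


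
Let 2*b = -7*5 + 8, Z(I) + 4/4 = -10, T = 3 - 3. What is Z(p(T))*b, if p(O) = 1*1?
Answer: 297/2 ≈ 148.50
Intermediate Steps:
T = 0
p(O) = 1
Z(I) = -11 (Z(I) = -1 - 10 = -11)
b = -27/2 (b = (-7*5 + 8)/2 = (-35 + 8)/2 = (½)*(-27) = -27/2 ≈ -13.500)
Z(p(T))*b = -11*(-27/2) = 297/2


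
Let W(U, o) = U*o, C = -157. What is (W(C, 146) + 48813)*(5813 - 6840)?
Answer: -26590057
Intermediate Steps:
(W(C, 146) + 48813)*(5813 - 6840) = (-157*146 + 48813)*(5813 - 6840) = (-22922 + 48813)*(-1027) = 25891*(-1027) = -26590057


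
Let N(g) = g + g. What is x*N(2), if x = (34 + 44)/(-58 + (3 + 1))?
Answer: -52/9 ≈ -5.7778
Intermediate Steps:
N(g) = 2*g
x = -13/9 (x = 78/(-58 + 4) = 78/(-54) = 78*(-1/54) = -13/9 ≈ -1.4444)
x*N(2) = -26*2/9 = -13/9*4 = -52/9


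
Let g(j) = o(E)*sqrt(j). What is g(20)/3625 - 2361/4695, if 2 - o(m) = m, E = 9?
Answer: -787/1565 - 14*sqrt(5)/3625 ≈ -0.51151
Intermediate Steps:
o(m) = 2 - m
g(j) = -7*sqrt(j) (g(j) = (2 - 1*9)*sqrt(j) = (2 - 9)*sqrt(j) = -7*sqrt(j))
g(20)/3625 - 2361/4695 = -14*sqrt(5)/3625 - 2361/4695 = -14*sqrt(5)*(1/3625) - 2361*1/4695 = -14*sqrt(5)*(1/3625) - 787/1565 = -14*sqrt(5)/3625 - 787/1565 = -787/1565 - 14*sqrt(5)/3625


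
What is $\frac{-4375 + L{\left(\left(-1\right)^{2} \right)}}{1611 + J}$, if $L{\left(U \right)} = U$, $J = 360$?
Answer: $- \frac{162}{73} \approx -2.2192$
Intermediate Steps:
$\frac{-4375 + L{\left(\left(-1\right)^{2} \right)}}{1611 + J} = \frac{-4375 + \left(-1\right)^{2}}{1611 + 360} = \frac{-4375 + 1}{1971} = \left(-4374\right) \frac{1}{1971} = - \frac{162}{73}$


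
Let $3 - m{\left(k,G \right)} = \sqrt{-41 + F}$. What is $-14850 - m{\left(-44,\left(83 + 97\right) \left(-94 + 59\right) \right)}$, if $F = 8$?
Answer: $-14853 + i \sqrt{33} \approx -14853.0 + 5.7446 i$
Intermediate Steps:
$m{\left(k,G \right)} = 3 - i \sqrt{33}$ ($m{\left(k,G \right)} = 3 - \sqrt{-41 + 8} = 3 - \sqrt{-33} = 3 - i \sqrt{33}$)
$-14850 - m{\left(-44,\left(83 + 97\right) \left(-94 + 59\right) \right)} = -14850 - \left(3 - i \sqrt{33}\right) = -14853 + i \sqrt{33}$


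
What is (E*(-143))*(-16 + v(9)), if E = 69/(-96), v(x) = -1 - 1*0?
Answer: -55913/32 ≈ -1747.3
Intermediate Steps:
v(x) = -1 (v(x) = -1 + 0 = -1)
E = -23/32 (E = 69*(-1/96) = -23/32 ≈ -0.71875)
(E*(-143))*(-16 + v(9)) = (-23/32*(-143))*(-16 - 1) = (3289/32)*(-17) = -55913/32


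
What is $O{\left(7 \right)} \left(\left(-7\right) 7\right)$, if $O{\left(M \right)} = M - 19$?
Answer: $588$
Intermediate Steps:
$O{\left(M \right)} = -19 + M$ ($O{\left(M \right)} = M - 19 = -19 + M$)
$O{\left(7 \right)} \left(\left(-7\right) 7\right) = \left(-19 + 7\right) \left(\left(-7\right) 7\right) = \left(-12\right) \left(-49\right) = 588$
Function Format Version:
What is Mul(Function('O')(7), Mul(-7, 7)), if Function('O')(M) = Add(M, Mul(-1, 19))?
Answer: 588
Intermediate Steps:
Function('O')(M) = Add(-19, M) (Function('O')(M) = Add(M, -19) = Add(-19, M))
Mul(Function('O')(7), Mul(-7, 7)) = Mul(Add(-19, 7), Mul(-7, 7)) = Mul(-12, -49) = 588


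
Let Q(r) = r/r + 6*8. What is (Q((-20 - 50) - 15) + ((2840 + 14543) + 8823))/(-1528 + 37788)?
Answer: 5251/7252 ≈ 0.72408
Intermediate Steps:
Q(r) = 49 (Q(r) = 1 + 48 = 49)
(Q((-20 - 50) - 15) + ((2840 + 14543) + 8823))/(-1528 + 37788) = (49 + ((2840 + 14543) + 8823))/(-1528 + 37788) = (49 + (17383 + 8823))/36260 = (49 + 26206)*(1/36260) = 26255*(1/36260) = 5251/7252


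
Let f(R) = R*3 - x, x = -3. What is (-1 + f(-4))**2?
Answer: 100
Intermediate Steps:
f(R) = 3 + 3*R (f(R) = R*3 - 1*(-3) = 3*R + 3 = 3 + 3*R)
(-1 + f(-4))**2 = (-1 + (3 + 3*(-4)))**2 = (-1 + (3 - 12))**2 = (-1 - 9)**2 = (-10)**2 = 100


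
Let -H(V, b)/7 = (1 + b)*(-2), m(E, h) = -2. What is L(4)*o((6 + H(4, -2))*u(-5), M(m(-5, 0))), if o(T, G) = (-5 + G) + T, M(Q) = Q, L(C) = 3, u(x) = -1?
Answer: 3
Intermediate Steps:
H(V, b) = 14 + 14*b (H(V, b) = -7*(1 + b)*(-2) = -7*(-2 - 2*b) = 14 + 14*b)
o(T, G) = -5 + G + T
L(4)*o((6 + H(4, -2))*u(-5), M(m(-5, 0))) = 3*(-5 - 2 + (6 + (14 + 14*(-2)))*(-1)) = 3*(-5 - 2 + (6 + (14 - 28))*(-1)) = 3*(-5 - 2 + (6 - 14)*(-1)) = 3*(-5 - 2 - 8*(-1)) = 3*(-5 - 2 + 8) = 3*1 = 3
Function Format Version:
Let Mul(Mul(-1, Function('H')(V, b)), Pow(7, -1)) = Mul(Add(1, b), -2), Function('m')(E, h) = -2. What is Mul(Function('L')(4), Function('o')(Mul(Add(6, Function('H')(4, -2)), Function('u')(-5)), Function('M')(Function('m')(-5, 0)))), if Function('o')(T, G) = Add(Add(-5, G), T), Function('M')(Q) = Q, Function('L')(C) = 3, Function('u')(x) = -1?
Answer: 3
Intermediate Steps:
Function('H')(V, b) = Add(14, Mul(14, b)) (Function('H')(V, b) = Mul(-7, Mul(Add(1, b), -2)) = Mul(-7, Add(-2, Mul(-2, b))) = Add(14, Mul(14, b)))
Function('o')(T, G) = Add(-5, G, T)
Mul(Function('L')(4), Function('o')(Mul(Add(6, Function('H')(4, -2)), Function('u')(-5)), Function('M')(Function('m')(-5, 0)))) = Mul(3, Add(-5, -2, Mul(Add(6, Add(14, Mul(14, -2))), -1))) = Mul(3, Add(-5, -2, Mul(Add(6, Add(14, -28)), -1))) = Mul(3, Add(-5, -2, Mul(Add(6, -14), -1))) = Mul(3, Add(-5, -2, Mul(-8, -1))) = Mul(3, Add(-5, -2, 8)) = Mul(3, 1) = 3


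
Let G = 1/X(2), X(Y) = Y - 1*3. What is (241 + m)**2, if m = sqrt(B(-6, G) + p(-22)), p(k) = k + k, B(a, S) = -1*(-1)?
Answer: (241 + I*sqrt(43))**2 ≈ 58038.0 + 3160.7*I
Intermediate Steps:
X(Y) = -3 + Y (X(Y) = Y - 3 = -3 + Y)
G = -1 (G = 1/(-3 + 2) = 1/(-1) = -1)
B(a, S) = 1
p(k) = 2*k
m = I*sqrt(43) (m = sqrt(1 + 2*(-22)) = sqrt(1 - 44) = sqrt(-43) = I*sqrt(43) ≈ 6.5574*I)
(241 + m)**2 = (241 + I*sqrt(43))**2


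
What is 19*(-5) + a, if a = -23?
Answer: -118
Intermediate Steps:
19*(-5) + a = 19*(-5) - 23 = -95 - 23 = -118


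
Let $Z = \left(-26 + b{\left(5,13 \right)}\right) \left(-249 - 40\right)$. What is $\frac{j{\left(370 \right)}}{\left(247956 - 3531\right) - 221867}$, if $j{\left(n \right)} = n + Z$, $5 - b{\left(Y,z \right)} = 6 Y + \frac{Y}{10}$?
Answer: $\frac{30507}{45116} \approx 0.67619$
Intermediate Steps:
$b{\left(Y,z \right)} = 5 - \frac{61 Y}{10}$ ($b{\left(Y,z \right)} = 5 - \left(6 Y + \frac{Y}{10}\right) = 5 - \frac{61 Y}{10}$)
$Z = \frac{29767}{2}$ ($Z = \left(-26 + \left(5 - \frac{61}{2}\right)\right) \left(-249 - 40\right) = \left(-26 + \left(5 - \frac{61}{2}\right)\right) \left(-289\right) = \left(-26 - \frac{51}{2}\right) \left(-289\right) = \left(- \frac{103}{2}\right) \left(-289\right) = \frac{29767}{2} \approx 14884.0$)
$j{\left(n \right)} = \frac{29767}{2} + n$ ($j{\left(n \right)} = n + \frac{29767}{2} = \frac{29767}{2} + n$)
$\frac{j{\left(370 \right)}}{\left(247956 - 3531\right) - 221867} = \frac{\frac{29767}{2} + 370}{\left(247956 - 3531\right) - 221867} = \frac{30507}{2 \left(244425 - 221867\right)} = \frac{30507}{2 \cdot 22558} = \frac{30507}{2} \cdot \frac{1}{22558} = \frac{30507}{45116}$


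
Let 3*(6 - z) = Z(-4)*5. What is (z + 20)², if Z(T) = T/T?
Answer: 5329/9 ≈ 592.11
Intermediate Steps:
Z(T) = 1
z = 13/3 (z = 6 - 5/3 = 13/3 ≈ 4.3333)
(z + 20)² = (13/3 + 20)² = (73/3)² = 5329/9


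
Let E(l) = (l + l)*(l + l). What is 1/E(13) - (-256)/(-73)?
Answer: -172983/49348 ≈ -3.5054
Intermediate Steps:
E(l) = 4*l**2 (E(l) = (2*l)*(2*l) = 4*l**2)
1/E(13) - (-256)/(-73) = 1/(4*13**2) - (-256)/(-73) = 1/(4*169) - (-256)*(-1)/73 = 1/676 - 8*32/73 = 1/676 - 256/73 = -172983/49348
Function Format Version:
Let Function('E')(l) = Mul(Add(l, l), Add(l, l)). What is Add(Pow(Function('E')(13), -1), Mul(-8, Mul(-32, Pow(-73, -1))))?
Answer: Rational(-172983, 49348) ≈ -3.5054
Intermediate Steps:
Function('E')(l) = Mul(4, Pow(l, 2)) (Function('E')(l) = Mul(Mul(2, l), Mul(2, l)) = Mul(4, Pow(l, 2)))
Add(Pow(Function('E')(13), -1), Mul(-8, Mul(-32, Pow(-73, -1)))) = Add(Pow(Mul(4, Pow(13, 2)), -1), Mul(-8, Mul(-32, Pow(-73, -1)))) = Add(Pow(Mul(4, 169), -1), Mul(-8, Mul(-32, Rational(-1, 73)))) = Add(Pow(676, -1), Mul(-8, Rational(32, 73))) = Add(Rational(1, 676), Rational(-256, 73)) = Rational(-172983, 49348)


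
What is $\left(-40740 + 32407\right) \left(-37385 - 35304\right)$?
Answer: $605717437$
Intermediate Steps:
$\left(-40740 + 32407\right) \left(-37385 - 35304\right) = \left(-8333\right) \left(-72689\right) = 605717437$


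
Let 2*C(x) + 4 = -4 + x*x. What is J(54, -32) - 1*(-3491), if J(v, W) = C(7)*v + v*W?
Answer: 2870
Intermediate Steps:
C(x) = -4 + x²/2 (C(x) = -2 + (-4 + x*x)/2 = -2 + (-4 + x²)/2 = -2 + (-2 + x²/2) = -4 + x²/2)
J(v, W) = 41*v/2 + W*v (J(v, W) = (-4 + (½)*7²)*v + v*W = (-4 + (½)*49)*v + W*v = (-4 + 49/2)*v + W*v = 41*v/2 + W*v)
J(54, -32) - 1*(-3491) = (½)*54*(41 + 2*(-32)) - 1*(-3491) = (½)*54*(41 - 64) + 3491 = (½)*54*(-23) + 3491 = -621 + 3491 = 2870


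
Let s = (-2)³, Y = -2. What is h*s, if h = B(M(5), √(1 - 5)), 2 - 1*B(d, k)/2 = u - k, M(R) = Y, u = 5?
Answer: 48 - 32*I ≈ 48.0 - 32.0*I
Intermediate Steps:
M(R) = -2
s = -8
B(d, k) = -6 + 2*k (B(d, k) = 4 - 2*(5 - k) = 4 + (-10 + 2*k) = -6 + 2*k)
h = -6 + 4*I (h = -6 + 2*√(1 - 5) = -6 + 2*√(-4) = -6 + 2*(2*I) = -6 + 4*I ≈ -6.0 + 4.0*I)
h*s = (-6 + 4*I)*(-8) = 48 - 32*I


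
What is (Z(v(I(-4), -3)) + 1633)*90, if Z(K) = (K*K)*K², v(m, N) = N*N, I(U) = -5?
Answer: 737460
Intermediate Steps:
v(m, N) = N²
Z(K) = K⁴ (Z(K) = K²*K² = K⁴)
(Z(v(I(-4), -3)) + 1633)*90 = (((-3)²)⁴ + 1633)*90 = (9⁴ + 1633)*90 = (6561 + 1633)*90 = 8194*90 = 737460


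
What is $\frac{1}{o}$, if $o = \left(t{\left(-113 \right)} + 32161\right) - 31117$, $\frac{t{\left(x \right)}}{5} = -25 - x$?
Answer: $\frac{1}{1484} \approx 0.00067385$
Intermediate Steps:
$t{\left(x \right)} = -125 - 5 x$ ($t{\left(x \right)} = 5 \left(-25 - x\right) = -125 - 5 x$)
$o = 1484$ ($o = \left(\left(-125 - -565\right) + 32161\right) - 31117 = \left(\left(-125 + 565\right) + 32161\right) - 31117 = \left(440 + 32161\right) - 31117 = 32601 - 31117 = 1484$)
$\frac{1}{o} = \frac{1}{1484}$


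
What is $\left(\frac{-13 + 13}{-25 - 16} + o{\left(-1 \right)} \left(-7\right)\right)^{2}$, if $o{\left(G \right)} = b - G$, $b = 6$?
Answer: $2401$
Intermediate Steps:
$o{\left(G \right)} = 6 - G$
$\left(\frac{-13 + 13}{-25 - 16} + o{\left(-1 \right)} \left(-7\right)\right)^{2} = \left(\frac{-13 + 13}{-25 - 16} + \left(6 - -1\right) \left(-7\right)\right)^{2} = \left(\frac{0}{-41} + \left(6 + 1\right) \left(-7\right)\right)^{2} = \left(0 \left(- \frac{1}{41}\right) + 7 \left(-7\right)\right)^{2} = \left(0 - 49\right)^{2} = \left(-49\right)^{2} = 2401$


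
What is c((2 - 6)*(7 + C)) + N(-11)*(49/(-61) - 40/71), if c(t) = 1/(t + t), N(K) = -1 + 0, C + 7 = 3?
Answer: 137725/103944 ≈ 1.3250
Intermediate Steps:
C = -4 (C = -7 + 3 = -4)
N(K) = -1
c(t) = 1/(2*t)
c((2 - 6)*(7 + C)) + N(-11)*(49/(-61) - 40/71) = 1/(2*(((2 - 6)*(7 - 4)))) - (49/(-61) - 40/71) = 1/(2*((-4*3))) - (49*(-1/61) - 40*1/71) = (½)/(-12) - (-49/61 - 40/71) = (½)*(-1/12) - 1*(-5919/4331) = -1/24 + 5919/4331 = 137725/103944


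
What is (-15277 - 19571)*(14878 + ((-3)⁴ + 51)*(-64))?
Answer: -224072640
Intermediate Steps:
(-15277 - 19571)*(14878 + ((-3)⁴ + 51)*(-64)) = -34848*(14878 + (81 + 51)*(-64)) = -34848*(14878 + 132*(-64)) = -34848*(14878 - 8448) = -34848*6430 = -224072640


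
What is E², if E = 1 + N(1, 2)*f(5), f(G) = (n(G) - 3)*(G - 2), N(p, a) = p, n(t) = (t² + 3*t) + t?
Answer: 16129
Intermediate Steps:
n(t) = t² + 4*t
f(G) = (-3 + G*(4 + G))*(-2 + G) (f(G) = (G*(4 + G) - 3)*(G - 2) = (-3 + G*(4 + G))*(-2 + G))
E = 127 (E = 1 + 1*(6 + 5³ - 11*5 + 2*5²) = 1 + 1*(6 + 125 - 55 + 2*25) = 1 + 1*(6 + 125 - 55 + 50) = 1 + 1*126 = 1 + 126 = 127)
E² = 127² = 16129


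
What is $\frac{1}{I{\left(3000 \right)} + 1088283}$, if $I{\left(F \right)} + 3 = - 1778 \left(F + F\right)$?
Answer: $- \frac{1}{9579720} \approx -1.0439 \cdot 10^{-7}$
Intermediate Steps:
$I{\left(F \right)} = -3 - 3556 F$ ($I{\left(F \right)} = -3 - 1778 \left(F + F\right) = -3 - 1778 \cdot 2 F = -3 - 3556 F$)
$\frac{1}{I{\left(3000 \right)} + 1088283} = \frac{1}{\left(-3 - 10668000\right) + 1088283} = \frac{1}{-10668003 + 1088283} = \frac{1}{-9579720} = - \frac{1}{9579720}$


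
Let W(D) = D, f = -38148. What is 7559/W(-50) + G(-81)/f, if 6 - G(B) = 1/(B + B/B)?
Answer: -2306888261/15259200 ≈ -151.18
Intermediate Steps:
G(B) = 6 - 1/(1 + B) (G(B) = 6 - 1/(B + B/B) = 6 - 1/(B + 1) = 6 - 1/(1 + B))
7559/W(-50) + G(-81)/f = 7559/(-50) + ((5 + 6*(-81))/(1 - 81))/(-38148) = 7559*(-1/50) + ((5 - 486)/(-80))*(-1/38148) = -7559/50 - 1/80*(-481)*(-1/38148) = -7559/50 + (481/80)*(-1/38148) = -7559/50 - 481/3051840 = -2306888261/15259200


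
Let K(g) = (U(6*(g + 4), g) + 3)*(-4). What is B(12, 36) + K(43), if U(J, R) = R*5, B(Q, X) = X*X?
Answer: 424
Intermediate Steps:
B(Q, X) = X²
U(J, R) = 5*R
K(g) = -12 - 20*g (K(g) = (5*g + 3)*(-4) = (3 + 5*g)*(-4) = -12 - 20*g)
B(12, 36) + K(43) = 36² + (-12 - 20*43) = 1296 + (-12 - 860) = 1296 - 872 = 424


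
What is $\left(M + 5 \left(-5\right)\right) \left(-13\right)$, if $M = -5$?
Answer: $390$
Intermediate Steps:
$\left(M + 5 \left(-5\right)\right) \left(-13\right) = \left(-5 + 5 \left(-5\right)\right) \left(-13\right) = \left(-5 - 25\right) \left(-13\right) = \left(-30\right) \left(-13\right) = 390$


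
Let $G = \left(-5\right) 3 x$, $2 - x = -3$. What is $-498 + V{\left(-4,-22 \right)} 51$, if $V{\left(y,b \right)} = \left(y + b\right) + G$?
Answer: $-5649$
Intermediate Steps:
$x = 5$ ($x = 2 - -3 = 2 + 3 = 5$)
$G = -75$ ($G = \left(-5\right) 3 \cdot 5 = \left(-15\right) 5 = -75$)
$V{\left(y,b \right)} = -75 + b + y$ ($V{\left(y,b \right)} = \left(y + b\right) - 75 = \left(b + y\right) - 75 = -75 + b + y$)
$-498 + V{\left(-4,-22 \right)} 51 = -498 + \left(-75 - 22 - 4\right) 51 = -498 - 5151 = -5649$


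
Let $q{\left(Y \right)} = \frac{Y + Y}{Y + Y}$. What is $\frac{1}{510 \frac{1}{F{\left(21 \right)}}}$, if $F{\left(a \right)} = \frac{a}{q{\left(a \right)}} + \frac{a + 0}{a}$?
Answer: $\frac{11}{255} \approx 0.043137$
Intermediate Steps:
$q{\left(Y \right)} = 1$ ($q{\left(Y \right)} = \frac{2 Y}{2 Y} = 2 Y \frac{1}{2 Y} = 1$)
$F{\left(a \right)} = 1 + a$ ($F{\left(a \right)} = \frac{a}{1} + \frac{a + 0}{a} = a 1 + \frac{a}{a} = a + 1 = 1 + a$)
$\frac{1}{510 \frac{1}{F{\left(21 \right)}}} = \frac{1}{510 \frac{1}{1 + 21}} = \frac{1}{510 \cdot \frac{1}{22}} = \frac{1}{\frac{255}{11}} = \frac{11}{255}$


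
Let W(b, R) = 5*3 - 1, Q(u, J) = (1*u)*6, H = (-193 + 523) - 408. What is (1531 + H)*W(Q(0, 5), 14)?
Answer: 20342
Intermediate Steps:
H = -78 (H = 330 - 408 = -78)
Q(u, J) = 6*u (Q(u, J) = u*6 = 6*u)
W(b, R) = 14 (W(b, R) = 15 - 1 = 14)
(1531 + H)*W(Q(0, 5), 14) = (1531 - 78)*14 = 1453*14 = 20342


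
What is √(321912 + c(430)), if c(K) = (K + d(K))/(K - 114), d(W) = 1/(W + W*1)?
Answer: 3*√165100191781465/67940 ≈ 567.37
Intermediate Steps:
d(W) = 1/(2*W) (d(W) = 1/(W + W) = 1/(2*W))
c(K) = (K + 1/(2*K))/(-114 + K) (c(K) = (K + 1/(2*K))/(K - 114) = (K + 1/(2*K))/(-114 + K))
√(321912 + c(430)) = √(321912 + (½ + 430²)/(430*(-114 + 430))) = √(321912 + (1/430)*(½ + 184900)/316) = √(321912 + (1/430)*(1/316)*(369801/2)) = √(321912 + 369801/271760) = √(87483174921/271760) = 3*√165100191781465/67940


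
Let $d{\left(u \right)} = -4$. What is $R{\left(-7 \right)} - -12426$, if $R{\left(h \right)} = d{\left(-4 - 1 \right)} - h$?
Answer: $12429$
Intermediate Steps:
$R{\left(h \right)} = -4 - h$
$R{\left(-7 \right)} - -12426 = \left(-4 - -7\right) - -12426 = \left(-4 + 7\right) + 12426 = 3 + 12426 = 12429$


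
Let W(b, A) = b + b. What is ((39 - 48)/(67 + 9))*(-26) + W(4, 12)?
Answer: 421/38 ≈ 11.079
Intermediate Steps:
W(b, A) = 2*b
((39 - 48)/(67 + 9))*(-26) + W(4, 12) = ((39 - 48)/(67 + 9))*(-26) + 2*4 = -9/76*(-26) + 8 = 117/38 + 8 = 421/38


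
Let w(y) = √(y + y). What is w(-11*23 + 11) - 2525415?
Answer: -2525415 + 22*I ≈ -2.5254e+6 + 22.0*I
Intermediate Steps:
w(y) = √2*√y (w(y) = √(2*y) = √2*√y)
w(-11*23 + 11) - 2525415 = √2*√(-11*23 + 11) - 2525415 = √2*√(-253 + 11) - 2525415 = √2*√(-242) - 2525415 = √2*(11*I*√2) - 2525415 = 22*I - 2525415 = -2525415 + 22*I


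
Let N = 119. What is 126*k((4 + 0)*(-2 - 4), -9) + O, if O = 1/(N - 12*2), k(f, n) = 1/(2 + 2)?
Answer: 5987/190 ≈ 31.511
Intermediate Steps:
k(f, n) = 1/4
O = 1/95 (O = 1/(119 - 12*2) = 1/(119 - 24) = 1/95 ≈ 0.010526)
126*k((4 + 0)*(-2 - 4), -9) + O = 126*(1/4) + 1/95 = 63/2 + 1/95 = 5987/190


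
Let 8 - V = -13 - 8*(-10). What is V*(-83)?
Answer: 4897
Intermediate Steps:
V = -59 (V = 8 - (-13 - 8*(-10)) = 8 - (-13 + 80) = 8 - 1*67 = 8 - 67 = -59)
V*(-83) = -59*(-83) = 4897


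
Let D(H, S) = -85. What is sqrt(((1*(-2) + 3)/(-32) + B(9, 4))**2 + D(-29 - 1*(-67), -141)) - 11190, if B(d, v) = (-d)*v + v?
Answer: -11190 + 21*sqrt(2185)/32 ≈ -11159.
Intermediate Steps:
B(d, v) = v - d*v (B(d, v) = -d*v + v = v - d*v)
sqrt(((1*(-2) + 3)/(-32) + B(9, 4))**2 + D(-29 - 1*(-67), -141)) - 11190 = sqrt(((1*(-2) + 3)/(-32) + 4*(1 - 1*9))**2 - 85) - 11190 = sqrt(((-2 + 3)*(-1/32) + 4*(1 - 9))**2 - 85) - 11190 = sqrt((1*(-1/32) + 4*(-8))**2 - 85) - 11190 = sqrt((-1/32 - 32)**2 - 85) - 11190 = sqrt((-1025/32)**2 - 85) - 11190 = sqrt(1050625/1024 - 85) - 11190 = sqrt(963585/1024) - 11190 = 21*sqrt(2185)/32 - 11190 = -11190 + 21*sqrt(2185)/32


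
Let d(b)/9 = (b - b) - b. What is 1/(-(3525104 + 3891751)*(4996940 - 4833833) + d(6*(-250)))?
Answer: -1/1209740954985 ≈ -8.2662e-13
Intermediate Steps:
d(b) = -9*b (d(b) = 9*((b - b) - b) = 9*(0 - b) = 9*(-b) = -9*b)
1/(-(3525104 + 3891751)*(4996940 - 4833833) + d(6*(-250))) = 1/(-(3525104 + 3891751)*(4996940 - 4833833) - 54*(-250)) = 1/(-7416855*163107 - 9*(-1500)) = 1/(-1*1209740968485 + 13500) = 1/(-1209740968485 + 13500) = 1/(-1209740954985) = -1/1209740954985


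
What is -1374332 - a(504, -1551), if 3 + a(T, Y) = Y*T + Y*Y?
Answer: -2998226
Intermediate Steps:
a(T, Y) = -3 + Y² + T*Y (a(T, Y) = -3 + (Y*T + Y*Y) = -3 + (T*Y + Y²) = -3 + (Y² + T*Y) = -3 + Y² + T*Y)
-1374332 - a(504, -1551) = -1374332 - (-3 + (-1551)² + 504*(-1551)) = -1374332 - (-3 + 2405601 - 781704) = -1374332 - 1*1623894 = -1374332 - 1623894 = -2998226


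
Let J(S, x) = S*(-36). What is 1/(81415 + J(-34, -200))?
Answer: 1/82639 ≈ 1.2101e-5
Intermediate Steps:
J(S, x) = -36*S
1/(81415 + J(-34, -200)) = 1/(81415 - 36*(-34)) = 1/(81415 + 1224) = 1/82639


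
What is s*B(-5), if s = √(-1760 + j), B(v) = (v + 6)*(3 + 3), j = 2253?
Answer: 6*√493 ≈ 133.22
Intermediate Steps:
B(v) = 36 + 6*v (B(v) = (6 + v)*6 = 36 + 6*v)
s = √493 (s = √(-1760 + 2253) = √493 ≈ 22.204)
s*B(-5) = √493*(36 + 6*(-5)) = √493*(36 - 30) = √493*6 = 6*√493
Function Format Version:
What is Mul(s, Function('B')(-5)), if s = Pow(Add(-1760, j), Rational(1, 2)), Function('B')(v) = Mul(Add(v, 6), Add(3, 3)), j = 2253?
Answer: Mul(6, Pow(493, Rational(1, 2))) ≈ 133.22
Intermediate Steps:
Function('B')(v) = Add(36, Mul(6, v)) (Function('B')(v) = Mul(Add(6, v), 6) = Add(36, Mul(6, v)))
s = Pow(493, Rational(1, 2)) (s = Pow(Add(-1760, 2253), Rational(1, 2)) = Pow(493, Rational(1, 2)) ≈ 22.204)
Mul(s, Function('B')(-5)) = Mul(Pow(493, Rational(1, 2)), Add(36, Mul(6, -5))) = Mul(Pow(493, Rational(1, 2)), Add(36, -30)) = Mul(Pow(493, Rational(1, 2)), 6) = Mul(6, Pow(493, Rational(1, 2)))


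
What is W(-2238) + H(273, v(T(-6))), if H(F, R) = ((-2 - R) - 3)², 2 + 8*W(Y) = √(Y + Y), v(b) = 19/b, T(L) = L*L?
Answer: 39277/1296 + I*√1119/4 ≈ 30.306 + 8.3629*I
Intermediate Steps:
T(L) = L²
W(Y) = -¼ + √2*√Y/8 (W(Y) = -¼ + √(Y + Y)/8 = -¼ + √(2*Y)/8 = -¼ + (√2*√Y)/8 = -¼ + √2*√Y/8)
H(F, R) = (-5 - R)²
W(-2238) + H(273, v(T(-6))) = (-¼ + √2*√(-2238)/8) + (5 + 19/((-6)²))² = (-¼ + √2*(I*√2238)/8) + (5 + 19/36)² = (-¼ + I*√1119/4) + (5 + 19*(1/36))² = (-¼ + I*√1119/4) + (5 + 19/36)² = (-¼ + I*√1119/4) + (199/36)² = (-¼ + I*√1119/4) + 39601/1296 = 39277/1296 + I*√1119/4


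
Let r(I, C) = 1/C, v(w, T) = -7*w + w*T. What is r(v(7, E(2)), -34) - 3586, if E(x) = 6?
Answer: -121925/34 ≈ -3586.0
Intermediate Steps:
v(w, T) = -7*w + T*w
r(v(7, E(2)), -34) - 3586 = 1/(-34) - 3586 = -1/34 - 3586 = -121925/34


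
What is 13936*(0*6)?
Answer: 0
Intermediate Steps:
13936*(0*6) = 13936*0 = 0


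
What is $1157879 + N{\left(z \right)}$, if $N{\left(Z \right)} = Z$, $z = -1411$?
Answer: $1156468$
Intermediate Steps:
$1157879 + N{\left(z \right)} = 1157879 - 1411 = 1156468$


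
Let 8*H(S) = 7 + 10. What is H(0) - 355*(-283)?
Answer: 803737/8 ≈ 1.0047e+5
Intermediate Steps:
H(S) = 17/8 (H(S) = (7 + 10)/8 = (1/8)*17 = 17/8)
H(0) - 355*(-283) = 17/8 - 355*(-283) = 17/8 + 100465 = 803737/8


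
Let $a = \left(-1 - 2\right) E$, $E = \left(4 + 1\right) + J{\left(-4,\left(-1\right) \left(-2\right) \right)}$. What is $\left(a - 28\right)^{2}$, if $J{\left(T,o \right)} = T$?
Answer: $961$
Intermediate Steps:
$E = 1$ ($E = \left(4 + 1\right) - 4 = 5 - 4 = 1$)
$a = -3$ ($a = \left(-1 - 2\right) 1 = \left(-3\right) 1 = -3$)
$\left(a - 28\right)^{2} = \left(-3 - 28\right)^{2} = \left(-31\right)^{2} = 961$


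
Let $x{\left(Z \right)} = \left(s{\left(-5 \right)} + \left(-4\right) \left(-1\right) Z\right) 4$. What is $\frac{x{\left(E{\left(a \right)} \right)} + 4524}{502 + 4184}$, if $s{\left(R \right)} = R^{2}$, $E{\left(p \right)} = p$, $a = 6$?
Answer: $\frac{2360}{2343} \approx 1.0073$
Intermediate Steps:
$x{\left(Z \right)} = 100 + 16 Z$ ($x{\left(Z \right)} = \left(\left(-5\right)^{2} + \left(-4\right) \left(-1\right) Z\right) 4 = \left(25 + 4 Z\right) 4 = 100 + 16 Z$)
$\frac{x{\left(E{\left(a \right)} \right)} + 4524}{502 + 4184} = \frac{\left(100 + 16 \cdot 6\right) + 4524}{502 + 4184} = \frac{\left(100 + 96\right) + 4524}{4686} = \left(196 + 4524\right) \frac{1}{4686} = 4720 \cdot \frac{1}{4686} = \frac{2360}{2343}$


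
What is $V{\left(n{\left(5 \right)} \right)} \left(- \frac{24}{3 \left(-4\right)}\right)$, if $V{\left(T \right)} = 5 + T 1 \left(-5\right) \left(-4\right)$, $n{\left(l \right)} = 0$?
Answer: $10$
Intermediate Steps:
$V{\left(T \right)} = 5 + 20 T$ ($V{\left(T \right)} = 5 + T \left(-5\right) \left(-4\right) = 5 + - 5 T \left(-4\right) = 5 + 20 T$)
$V{\left(n{\left(5 \right)} \right)} \left(- \frac{24}{3 \left(-4\right)}\right) = \left(5 + 20 \cdot 0\right) \left(- \frac{24}{3 \left(-4\right)}\right) = \left(5 + 0\right) \left(- \frac{24}{-12}\right) = 5 \left(\left(-24\right) \left(- \frac{1}{12}\right)\right) = 5 \cdot 2 = 10$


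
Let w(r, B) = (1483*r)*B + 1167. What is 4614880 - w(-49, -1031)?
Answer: -70305964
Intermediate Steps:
w(r, B) = 1167 + 1483*B*r (w(r, B) = 1483*B*r + 1167 = 1167 + 1483*B*r)
4614880 - w(-49, -1031) = 4614880 - (1167 + 1483*(-1031)*(-49)) = 4614880 - (1167 + 74919677) = 4614880 - 1*74920844 = 4614880 - 74920844 = -70305964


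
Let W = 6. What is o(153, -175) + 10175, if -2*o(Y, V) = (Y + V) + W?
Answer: 10183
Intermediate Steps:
o(Y, V) = -3 - V/2 - Y/2 (o(Y, V) = -((Y + V) + 6)/2 = -((V + Y) + 6)/2 = -(6 + V + Y)/2 = -3 - V/2 - Y/2)
o(153, -175) + 10175 = (-3 - ½*(-175) - ½*153) + 10175 = (-3 + 175/2 - 153/2) + 10175 = 8 + 10175 = 10183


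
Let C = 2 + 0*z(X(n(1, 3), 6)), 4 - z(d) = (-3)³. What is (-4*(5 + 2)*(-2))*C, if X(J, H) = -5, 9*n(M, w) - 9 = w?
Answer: 112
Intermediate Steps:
n(M, w) = 1 + w/9
z(d) = 31 (z(d) = 4 - 1*(-3)³ = 4 - 1*(-27) = 4 + 27 = 31)
C = 2 (C = 2 + 0*31 = 2 + 0 = 2)
(-4*(5 + 2)*(-2))*C = -4*(5 + 2)*(-2)*2 = -28*(-2)*2 = -4*(-14)*2 = 56*2 = 112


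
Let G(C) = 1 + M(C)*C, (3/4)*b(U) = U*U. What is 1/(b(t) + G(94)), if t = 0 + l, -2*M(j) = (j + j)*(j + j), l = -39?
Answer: -1/1659139 ≈ -6.0272e-7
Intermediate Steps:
M(j) = -2*j**2 (M(j) = -(j + j)*(j + j)/2 = -2*j*2*j/2 = -2*j**2)
t = -39 (t = 0 - 39 = -39)
b(U) = 4*U**2/3 (b(U) = 4*(U*U)/3 = 4*U**2/3)
G(C) = 1 - 2*C**3 (G(C) = 1 + (-2*C**2)*C = 1 - 2*C**3)
1/(b(t) + G(94)) = 1/((4/3)*(-39)**2 + (1 - 2*94**3)) = 1/((4/3)*1521 + (1 - 2*830584)) = 1/(2028 + (1 - 1661168)) = 1/(2028 - 1661167) = 1/(-1659139) = -1/1659139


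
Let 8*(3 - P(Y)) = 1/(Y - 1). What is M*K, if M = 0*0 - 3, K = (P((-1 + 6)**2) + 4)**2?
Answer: -1803649/12288 ≈ -146.78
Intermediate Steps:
P(Y) = 3 - 1/(8*(-1 + Y)) (P(Y) = 3 - 1/(8*(Y - 1)) = 3 - 1/(8*(-1 + Y)))
K = 1803649/36864 (K = ((-25 + 24*(-1 + 6)**2)/(8*(-1 + (-1 + 6)**2)) + 4)**2 = ((-25 + 24*5**2)/(8*(-1 + 5**2)) + 4)**2 = ((-25 + 24*25)/(8*(-1 + 25)) + 4)**2 = ((1/8)*(-25 + 600)/24 + 4)**2 = ((1/8)*(1/24)*575 + 4)**2 = (575/192 + 4)**2 = (1343/192)**2 = 1803649/36864 ≈ 48.927)
M = -3 (M = 0 - 3 = -3)
M*K = -3*1803649/36864 = -1803649/12288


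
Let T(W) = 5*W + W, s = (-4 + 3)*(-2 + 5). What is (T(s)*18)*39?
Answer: -12636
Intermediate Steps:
s = -3 (s = -1*3 = -3)
T(W) = 6*W
(T(s)*18)*39 = ((6*(-3))*18)*39 = -18*18*39 = -324*39 = -12636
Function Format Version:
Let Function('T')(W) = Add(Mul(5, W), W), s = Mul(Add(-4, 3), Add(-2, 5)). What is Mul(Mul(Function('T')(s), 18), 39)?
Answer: -12636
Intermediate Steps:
s = -3 (s = Mul(-1, 3) = -3)
Function('T')(W) = Mul(6, W)
Mul(Mul(Function('T')(s), 18), 39) = Mul(Mul(Mul(6, -3), 18), 39) = Mul(Mul(-18, 18), 39) = Mul(-324, 39) = -12636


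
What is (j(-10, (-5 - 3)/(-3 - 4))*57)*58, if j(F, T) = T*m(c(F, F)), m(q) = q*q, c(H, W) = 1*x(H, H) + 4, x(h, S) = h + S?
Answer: 6770688/7 ≈ 9.6724e+5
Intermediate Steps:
x(h, S) = S + h
c(H, W) = 4 + 2*H (c(H, W) = 1*(H + H) + 4 = 1*(2*H) + 4 = 2*H + 4 = 4 + 2*H)
m(q) = q²
j(F, T) = T*(4 + 2*F)²
(j(-10, (-5 - 3)/(-3 - 4))*57)*58 = ((4*((-5 - 3)/(-3 - 4))*(2 - 10)²)*57)*58 = ((4*(-8/(-7))*(-8)²)*57)*58 = ((4*(-8*(-⅐))*64)*57)*58 = ((4*(8/7)*64)*57)*58 = ((2048/7)*57)*58 = (116736/7)*58 = 6770688/7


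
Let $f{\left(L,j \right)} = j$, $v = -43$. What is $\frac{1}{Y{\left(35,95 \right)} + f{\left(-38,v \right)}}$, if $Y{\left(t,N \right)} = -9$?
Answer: $- \frac{1}{52} \approx -0.019231$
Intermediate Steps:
$\frac{1}{Y{\left(35,95 \right)} + f{\left(-38,v \right)}} = \frac{1}{-9 - 43} = \frac{1}{-52} = - \frac{1}{52}$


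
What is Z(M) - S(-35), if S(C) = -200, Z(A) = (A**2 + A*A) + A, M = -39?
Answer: 3203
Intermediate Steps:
Z(A) = A + 2*A**2 (Z(A) = (A**2 + A**2) + A = 2*A**2 + A = A + 2*A**2)
Z(M) - S(-35) = -39*(1 + 2*(-39)) - 1*(-200) = -39*(1 - 78) + 200 = -39*(-77) + 200 = 3003 + 200 = 3203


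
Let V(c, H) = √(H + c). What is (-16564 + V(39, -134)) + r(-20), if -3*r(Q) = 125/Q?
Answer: -198743/12 + I*√95 ≈ -16562.0 + 9.7468*I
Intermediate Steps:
r(Q) = -125/(3*Q)
(-16564 + V(39, -134)) + r(-20) = (-16564 + √(-134 + 39)) - 125/3/(-20) = (-16564 + √(-95)) - 125/3*(-1/20) = (-16564 + I*√95) + 25/12 = -198743/12 + I*√95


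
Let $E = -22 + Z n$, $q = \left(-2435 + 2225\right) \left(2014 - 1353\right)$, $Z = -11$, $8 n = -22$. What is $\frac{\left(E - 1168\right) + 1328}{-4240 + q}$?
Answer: $- \frac{673}{572200} \approx -0.0011762$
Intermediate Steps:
$n = - \frac{11}{4}$ ($n = \frac{1}{8} \left(-22\right) = - \frac{11}{4} \approx -2.75$)
$q = -138810$ ($q = \left(-210\right) 661 = -138810$)
$E = \frac{33}{4}$ ($E = -22 - - \frac{121}{4} = -22 + \frac{121}{4} = \frac{33}{4} \approx 8.25$)
$\frac{\left(E - 1168\right) + 1328}{-4240 + q} = \frac{\left(\frac{33}{4} - 1168\right) + 1328}{-4240 - 138810} = \frac{- \frac{4639}{4} + 1328}{-143050} = \frac{673}{4} \left(- \frac{1}{143050}\right) = - \frac{673}{572200}$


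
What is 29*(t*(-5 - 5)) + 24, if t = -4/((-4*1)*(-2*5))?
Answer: 53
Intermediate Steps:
t = -1/10 (t = -4/((-4*(-10))) = -4/40 = -4*1/40 = -1/10 ≈ -0.10000)
29*(t*(-5 - 5)) + 24 = 29*(-(-5 - 5)/10) + 24 = 29*(-1/10*(-10)) + 24 = 29*1 + 24 = 29 + 24 = 53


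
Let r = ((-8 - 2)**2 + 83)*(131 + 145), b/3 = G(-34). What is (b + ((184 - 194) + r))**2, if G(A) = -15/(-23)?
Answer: 1349079927001/529 ≈ 2.5502e+9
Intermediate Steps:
G(A) = 15/23 (G(A) = -15*(-1/23) = 15/23)
b = 45/23 (b = 3*(15/23) = 45/23 ≈ 1.9565)
r = 50508 (r = ((-10)**2 + 83)*276 = (100 + 83)*276 = 183*276 = 50508)
(b + ((184 - 194) + r))**2 = (45/23 + ((184 - 194) + 50508))**2 = (45/23 + (-10 + 50508))**2 = (45/23 + 50498)**2 = (1161499/23)**2 = 1349079927001/529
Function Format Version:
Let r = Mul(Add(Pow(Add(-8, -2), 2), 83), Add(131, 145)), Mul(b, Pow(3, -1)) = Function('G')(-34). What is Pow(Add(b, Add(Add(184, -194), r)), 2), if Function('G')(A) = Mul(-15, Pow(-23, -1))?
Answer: Rational(1349079927001, 529) ≈ 2.5502e+9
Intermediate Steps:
Function('G')(A) = Rational(15, 23) (Function('G')(A) = Mul(-15, Rational(-1, 23)) = Rational(15, 23))
b = Rational(45, 23) (b = Mul(3, Rational(15, 23)) = Rational(45, 23) ≈ 1.9565)
r = 50508 (r = Mul(Add(Pow(-10, 2), 83), 276) = Mul(Add(100, 83), 276) = Mul(183, 276) = 50508)
Pow(Add(b, Add(Add(184, -194), r)), 2) = Pow(Add(Rational(45, 23), Add(Add(184, -194), 50508)), 2) = Pow(Add(Rational(45, 23), Add(-10, 50508)), 2) = Pow(Add(Rational(45, 23), 50498), 2) = Pow(Rational(1161499, 23), 2) = Rational(1349079927001, 529)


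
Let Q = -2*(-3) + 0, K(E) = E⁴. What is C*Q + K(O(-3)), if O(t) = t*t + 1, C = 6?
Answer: 10036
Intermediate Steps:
O(t) = 1 + t² (O(t) = t² + 1 = 1 + t²)
Q = 6 (Q = 6 + 0 = 6)
C*Q + K(O(-3)) = 6*6 + (1 + (-3)²)⁴ = 36 + (1 + 9)⁴ = 36 + 10⁴ = 36 + 10000 = 10036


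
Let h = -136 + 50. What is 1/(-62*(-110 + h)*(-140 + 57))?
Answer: -1/1008616 ≈ -9.9146e-7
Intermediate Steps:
h = -86
1/(-62*(-110 + h)*(-140 + 57)) = 1/(-62*(-110 - 86)*(-140 + 57)) = 1/(-(-12152)*(-83)) = 1/(-62*16268) = 1/(-1008616) = -1/1008616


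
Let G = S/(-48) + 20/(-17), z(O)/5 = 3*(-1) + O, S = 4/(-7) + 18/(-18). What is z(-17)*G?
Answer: 163325/1428 ≈ 114.37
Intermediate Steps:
S = -11/7 (S = 4*(-⅐) + 18*(-1/18) = -4/7 - 1 = -11/7 ≈ -1.5714)
z(O) = -15 + 5*O (z(O) = 5*(3*(-1) + O) = 5*(-3 + O) = -15 + 5*O)
G = -6533/5712 (G = -11/7/(-48) + 20/(-17) = -11/7*(-1/48) + 20*(-1/17) = 11/336 - 20/17 = -6533/5712 ≈ -1.1437)
z(-17)*G = (-15 + 5*(-17))*(-6533/5712) = (-15 - 85)*(-6533/5712) = -100*(-6533/5712) = 163325/1428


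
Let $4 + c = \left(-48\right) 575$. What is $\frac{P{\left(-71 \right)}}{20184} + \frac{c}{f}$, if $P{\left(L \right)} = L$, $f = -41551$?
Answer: $\frac{554209015}{838665384} \approx 0.66082$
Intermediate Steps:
$c = -27604$ ($c = -4 - 27600 = -27604$)
$\frac{P{\left(-71 \right)}}{20184} + \frac{c}{f} = - \frac{71}{20184} - \frac{27604}{-41551} = \left(-71\right) \frac{1}{20184} - - \frac{27604}{41551} = - \frac{71}{20184} + \frac{27604}{41551} = \frac{554209015}{838665384}$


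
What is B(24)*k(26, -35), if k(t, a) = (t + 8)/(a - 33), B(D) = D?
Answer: -12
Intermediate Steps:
k(t, a) = (8 + t)/(-33 + a)
B(24)*k(26, -35) = 24*((8 + 26)/(-33 - 35)) = 24*(34/(-68)) = 24*(-1/68*34) = 24*(-1/2) = -12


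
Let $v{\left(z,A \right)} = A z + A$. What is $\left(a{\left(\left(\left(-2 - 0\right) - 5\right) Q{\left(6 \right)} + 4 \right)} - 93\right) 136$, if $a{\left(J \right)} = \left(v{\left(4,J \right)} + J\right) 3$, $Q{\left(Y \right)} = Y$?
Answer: $-105672$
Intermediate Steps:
$v{\left(z,A \right)} = A + A z$
$a{\left(J \right)} = 18 J$ ($a{\left(J \right)} = \left(J \left(1 + 4\right) + J\right) 3 = \left(J 5 + J\right) 3 = \left(5 J + J\right) 3 = 6 J 3 = 18 J$)
$\left(a{\left(\left(\left(-2 - 0\right) - 5\right) Q{\left(6 \right)} + 4 \right)} - 93\right) 136 = \left(18 \left(\left(\left(-2 - 0\right) - 5\right) 6 + 4\right) - 93\right) 136 = \left(18 \left(\left(\left(-2 + 0\right) - 5\right) 6 + 4\right) - 93\right) 136 = \left(18 \left(\left(-2 - 5\right) 6 + 4\right) - 93\right) 136 = \left(18 \left(\left(-7\right) 6 + 4\right) - 93\right) 136 = \left(18 \left(-42 + 4\right) - 93\right) 136 = \left(18 \left(-38\right) - 93\right) 136 = \left(-684 - 93\right) 136 = \left(-777\right) 136 = -105672$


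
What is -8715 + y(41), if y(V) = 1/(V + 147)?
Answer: -1638419/188 ≈ -8715.0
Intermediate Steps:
y(V) = 1/(147 + V)
-8715 + y(41) = -8715 + 1/(147 + 41) = -8715 + 1/188 = -1638419/188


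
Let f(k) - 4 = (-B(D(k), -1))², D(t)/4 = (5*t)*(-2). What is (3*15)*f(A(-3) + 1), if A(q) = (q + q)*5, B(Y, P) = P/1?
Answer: 225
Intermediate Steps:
D(t) = -40*t (D(t) = 4*((5*t)*(-2)) = 4*(-10*t) = -40*t)
B(Y, P) = P (B(Y, P) = P*1 = P)
A(q) = 10*q (A(q) = (2*q)*5 = 10*q)
f(k) = 5 (f(k) = 4 + (-1*(-1))² = 4 + 1² = 4 + 1 = 5)
(3*15)*f(A(-3) + 1) = (3*15)*5 = 45*5 = 225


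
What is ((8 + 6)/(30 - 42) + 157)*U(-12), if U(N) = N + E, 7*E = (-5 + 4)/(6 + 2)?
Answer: -629255/336 ≈ -1872.8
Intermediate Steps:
E = -1/56 (E = ((-5 + 4)/(6 + 2))/7 = (-1/8)/7 = (-1*1/8)/7 = (1/7)*(-1/8) = -1/56 ≈ -0.017857)
U(N) = -1/56 + N (U(N) = N - 1/56 = -1/56 + N)
((8 + 6)/(30 - 42) + 157)*U(-12) = ((8 + 6)/(30 - 42) + 157)*(-1/56 - 12) = (14/(-12) + 157)*(-673/56) = (14*(-1/12) + 157)*(-673/56) = (-7/6 + 157)*(-673/56) = (935/6)*(-673/56) = -629255/336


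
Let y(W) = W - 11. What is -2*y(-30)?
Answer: 82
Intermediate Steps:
y(W) = -11 + W
-2*y(-30) = -2*(-11 - 30) = -2*(-41) = 82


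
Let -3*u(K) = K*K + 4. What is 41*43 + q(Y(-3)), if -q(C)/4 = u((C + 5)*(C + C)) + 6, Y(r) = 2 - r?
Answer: 45233/3 ≈ 15078.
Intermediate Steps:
u(K) = -4/3 - K**2/3 (u(K) = -(K*K + 4)/3 = -(K**2 + 4)/3 = -(4 + K**2)/3 = -4/3 - K**2/3)
q(C) = -56/3 + 16*C**2*(5 + C)**2/3 (q(C) = -4*((-4/3 - (C + 5)**2*(C + C)**2/3) + 6) = -4*((-4/3 - 4*C**2*(5 + C)**2/3) + 6) = -4*(14/3 - 4*C**2*(5 + C)**2/3) = -56/3 + 16*C**2*(5 + C)**2/3)
41*43 + q(Y(-3)) = 41*43 + (-56/3 + 16*(2 - 1*(-3))**2*(5 + (2 - 1*(-3)))**2/3) = 1763 + (-56/3 + 16*(2 + 3)**2*(5 + (2 + 3))**2/3) = 1763 + (-56/3 + (16/3)*5**2*(5 + 5)**2) = 1763 + (-56/3 + (16/3)*25*10**2) = 1763 + (-56/3 + (16/3)*25*100) = 1763 + (-56/3 + 40000/3) = 1763 + 39944/3 = 45233/3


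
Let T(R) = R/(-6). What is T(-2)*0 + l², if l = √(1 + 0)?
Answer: 1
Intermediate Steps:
l = 1 (l = √1 = 1)
T(R) = -R/6 (T(R) = R*(-⅙) = -R/6)
T(-2)*0 + l² = -⅙*(-2)*0 + 1² = (⅓)*0 + 1 = 0 + 1 = 1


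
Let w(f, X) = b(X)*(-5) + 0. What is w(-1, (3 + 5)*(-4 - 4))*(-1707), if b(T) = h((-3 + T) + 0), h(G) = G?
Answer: -571845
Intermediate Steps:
b(T) = -3 + T (b(T) = (-3 + T) + 0 = -3 + T)
w(f, X) = 15 - 5*X (w(f, X) = (-3 + X)*(-5) + 0 = (15 - 5*X) + 0 = 15 - 5*X)
w(-1, (3 + 5)*(-4 - 4))*(-1707) = (15 - 5*(3 + 5)*(-4 - 4))*(-1707) = (15 - 40*(-8))*(-1707) = (15 - 5*(-64))*(-1707) = (15 + 320)*(-1707) = 335*(-1707) = -571845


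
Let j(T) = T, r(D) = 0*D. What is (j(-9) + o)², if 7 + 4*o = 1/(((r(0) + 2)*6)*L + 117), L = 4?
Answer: 12581209/108900 ≈ 115.53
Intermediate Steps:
r(D) = 0
o = -577/330 (o = -7/4 + 1/(4*(((0 + 2)*6)*4 + 117)) = -7/4 + 1/(4*((2*6)*4 + 117)) = -7/4 + 1/(4*(12*4 + 117)) = -7/4 + 1/(4*(48 + 117)) = -7/4 + (¼)/165 = -7/4 + (¼)*(1/165) = -7/4 + 1/660 = -577/330 ≈ -1.7485)
(j(-9) + o)² = (-9 - 577/330)² = (-3547/330)² = 12581209/108900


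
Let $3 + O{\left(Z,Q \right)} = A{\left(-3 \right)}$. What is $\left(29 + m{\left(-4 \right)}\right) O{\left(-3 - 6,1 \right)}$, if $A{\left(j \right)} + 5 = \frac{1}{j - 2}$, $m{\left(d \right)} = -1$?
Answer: $- \frac{1148}{5} \approx -229.6$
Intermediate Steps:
$A{\left(j \right)} = -5 + \frac{1}{-2 + j}$ ($A{\left(j \right)} = -5 + \frac{1}{j - 2} = -5 + \frac{1}{-2 + j}$)
$O{\left(Z,Q \right)} = - \frac{41}{5}$ ($O{\left(Z,Q \right)} = -3 + \frac{11 - -15}{-2 - 3} = -3 + \frac{11 + 15}{-5} = -3 - \frac{26}{5} = - \frac{41}{5}$)
$\left(29 + m{\left(-4 \right)}\right) O{\left(-3 - 6,1 \right)} = \left(29 - 1\right) \left(- \frac{41}{5}\right) = 28 \left(- \frac{41}{5}\right) = - \frac{1148}{5}$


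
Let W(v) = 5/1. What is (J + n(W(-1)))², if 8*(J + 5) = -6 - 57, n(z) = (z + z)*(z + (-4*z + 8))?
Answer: 439569/64 ≈ 6868.3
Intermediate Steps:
W(v) = 5 (W(v) = 5*1 = 5)
n(z) = 2*z*(8 - 3*z) (n(z) = (2*z)*(z + (8 - 4*z)) = (2*z)*(8 - 3*z) = 2*z*(8 - 3*z))
J = -103/8 (J = -5 + (-6 - 57)/8 = -5 + (⅛)*(-63) = -5 - 63/8 = -103/8 ≈ -12.875)
(J + n(W(-1)))² = (-103/8 + 2*5*(8 - 3*5))² = (-103/8 + 2*5*(8 - 15))² = (-103/8 + 2*5*(-7))² = (-103/8 - 70)² = (-663/8)² = 439569/64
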